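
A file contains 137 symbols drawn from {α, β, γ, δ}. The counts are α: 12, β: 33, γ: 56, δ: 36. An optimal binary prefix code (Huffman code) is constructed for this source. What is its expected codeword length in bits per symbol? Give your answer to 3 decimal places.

Probabilities are the counts divided by 137.
Repeatedly combine the two least-probable nodes; the expected code length is the sum of the merged weights.
merge 12/137 + 33/137 → 45/137
merge 36/137 + 45/137 → 81/137
merge 56/137 + 81/137 → 1
L = 45/137 + 81/137 + 1 = 263/137 ≈ 1.920 bits/symbol.

1.920 bits/symbol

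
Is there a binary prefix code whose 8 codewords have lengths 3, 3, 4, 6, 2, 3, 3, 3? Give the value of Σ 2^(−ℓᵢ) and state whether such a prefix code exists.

0.953125; yes

With common denominator 2^6 = 64: Σ 2^(−ℓᵢ) = 8/64 + 8/64 + 4/64 + 1/64 + 16/64 + 8/64 + 8/64 + 8/64 = 61/64 = 0.953125.
Kraft's inequality requires Σ ≤ 1; here Σ = 0.953125 ≤ 1, so such a prefix code exists.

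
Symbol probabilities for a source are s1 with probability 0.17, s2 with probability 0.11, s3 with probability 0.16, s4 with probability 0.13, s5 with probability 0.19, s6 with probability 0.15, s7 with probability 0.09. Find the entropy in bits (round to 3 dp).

H = −Σ pᵢ log₂ pᵢ.
−0.17·log₂(0.17) = 0.4346
−0.11·log₂(0.11) = 0.3503
−0.16·log₂(0.16) = 0.4230
−0.13·log₂(0.13) = 0.3826
−0.19·log₂(0.19) = 0.4552
−0.15·log₂(0.15) = 0.4105
−0.09·log₂(0.09) = 0.3127
Sum ≈ 2.7690 → 2.769 bits.

2.769 bits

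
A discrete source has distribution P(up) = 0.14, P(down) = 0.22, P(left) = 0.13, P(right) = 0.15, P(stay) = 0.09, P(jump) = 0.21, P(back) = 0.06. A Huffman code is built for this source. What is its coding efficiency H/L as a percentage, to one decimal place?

Entropy H = −Σ p log₂ p ≈ 2.6999 bits.
Huffman merges: 3/50+9/100→3/20; 13/100+7/50→27/100; 3/20+3/20→3/10; 21/100+11/50→43/100; 27/100+3/10→57/100; 43/100+57/100→1. L = 68/25 ≈ 2.7200.
Efficiency = H/L = 2.6999/2.7200 = 99.3%.

99.3%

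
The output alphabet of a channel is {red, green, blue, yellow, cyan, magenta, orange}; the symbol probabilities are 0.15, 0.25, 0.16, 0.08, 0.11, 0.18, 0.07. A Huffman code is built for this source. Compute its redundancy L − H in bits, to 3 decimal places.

Entropy H = −Σ p log₂ p ≈ 2.6892 bits.
Huffman merges: 7/100+2/25→3/20; 11/100+3/20→13/50; 3/20+4/25→31/100; 9/50+1/4→43/100; 13/50+31/100→57/100; 43/100+57/100→1. L = 68/25 ≈ 2.7200.
L − H = 2.7200 − 2.6892 = 0.031 bits.

0.031 bits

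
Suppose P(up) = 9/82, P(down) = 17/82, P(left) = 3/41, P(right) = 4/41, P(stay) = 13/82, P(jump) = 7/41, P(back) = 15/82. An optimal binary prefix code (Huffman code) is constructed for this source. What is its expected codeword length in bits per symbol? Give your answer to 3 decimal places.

2.780 bits/symbol

Repeatedly combine the two least-probable nodes; the expected code length is the sum of the merged weights.
merge 3/41 + 4/41 → 7/41
merge 9/82 + 13/82 → 11/41
merge 7/41 + 7/41 → 14/41
merge 15/82 + 17/82 → 16/41
merge 11/41 + 14/41 → 25/41
merge 16/41 + 25/41 → 1
L = 7/41 + 11/41 + 14/41 + 16/41 + 25/41 + 1 = 114/41 ≈ 2.780 bits/symbol.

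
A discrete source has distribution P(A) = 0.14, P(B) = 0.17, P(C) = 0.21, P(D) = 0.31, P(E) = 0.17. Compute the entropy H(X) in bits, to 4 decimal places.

H = −Σ pᵢ log₂ pᵢ.
−0.14·log₂(0.14) = 0.3971
−0.17·log₂(0.17) = 0.4346
−0.21·log₂(0.21) = 0.4728
−0.31·log₂(0.31) = 0.5238
−0.17·log₂(0.17) = 0.4346
Sum ≈ 2.2629 → 2.2629 bits.

2.2629 bits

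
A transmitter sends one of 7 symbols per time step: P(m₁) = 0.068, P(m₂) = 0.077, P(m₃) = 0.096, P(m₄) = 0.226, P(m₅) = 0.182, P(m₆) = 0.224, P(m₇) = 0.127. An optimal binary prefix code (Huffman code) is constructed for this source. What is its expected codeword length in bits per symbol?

2.695 bits/symbol

Repeatedly combine the two least-probable nodes; the expected code length is the sum of the merged weights.
merge 17/250 + 77/1000 → 29/200
merge 12/125 + 127/1000 → 223/1000
merge 29/200 + 91/500 → 327/1000
merge 223/1000 + 28/125 → 447/1000
merge 113/500 + 327/1000 → 553/1000
merge 447/1000 + 553/1000 → 1
L = 29/200 + 223/1000 + 327/1000 + 447/1000 + 553/1000 + 1 = 539/200 = 2.695 bits/symbol.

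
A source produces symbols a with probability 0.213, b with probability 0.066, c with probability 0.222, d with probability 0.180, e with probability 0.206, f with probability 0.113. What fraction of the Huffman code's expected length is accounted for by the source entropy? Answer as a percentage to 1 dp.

98.0%

Entropy H = −Σ p log₂ p ≈ 2.4864 bits.
Huffman merges: 33/500+113/1000→179/1000; 179/1000+9/50→359/1000; 103/500+213/1000→419/1000; 111/500+359/1000→581/1000; 419/1000+581/1000→1. L = 1269/500 ≈ 2.5380.
Efficiency = H/L = 2.4864/2.5380 = 98.0%.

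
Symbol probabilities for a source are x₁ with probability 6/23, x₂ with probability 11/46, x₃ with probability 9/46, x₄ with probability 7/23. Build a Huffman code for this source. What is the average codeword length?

2 bits/symbol

Repeatedly combine the two least-probable nodes; the expected code length is the sum of the merged weights.
merge 9/46 + 11/46 → 10/23
merge 6/23 + 7/23 → 13/23
merge 10/23 + 13/23 → 1
L = 10/23 + 13/23 + 1 = 2 bits/symbol.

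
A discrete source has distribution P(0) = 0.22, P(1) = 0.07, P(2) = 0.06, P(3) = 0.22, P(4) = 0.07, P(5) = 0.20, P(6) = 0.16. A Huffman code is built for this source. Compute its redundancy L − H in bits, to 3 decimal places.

Entropy H = −Σ p log₂ p ≈ 2.6292 bits.
Huffman merges: 3/50+7/100→13/100; 7/100+13/100→1/5; 4/25+1/5→9/25; 1/5+11/50→21/50; 11/50+9/25→29/50; 21/50+29/50→1. L = 269/100 ≈ 2.6900.
L − H = 2.6900 − 2.6292 = 0.061 bits.

0.061 bits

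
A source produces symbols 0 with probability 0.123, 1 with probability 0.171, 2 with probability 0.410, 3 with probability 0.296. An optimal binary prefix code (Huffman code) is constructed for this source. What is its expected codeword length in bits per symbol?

1.884 bits/symbol

Repeatedly combine the two least-probable nodes; the expected code length is the sum of the merged weights.
merge 123/1000 + 171/1000 → 147/500
merge 147/500 + 37/125 → 59/100
merge 41/100 + 59/100 → 1
L = 147/500 + 59/100 + 1 = 471/250 = 1.884 bits/symbol.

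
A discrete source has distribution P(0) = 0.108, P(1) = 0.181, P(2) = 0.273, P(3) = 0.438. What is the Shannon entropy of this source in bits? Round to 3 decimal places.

1.826 bits

H = −Σ pᵢ log₂ pᵢ.
−0.108·log₂(0.108) = 0.3468
−0.181·log₂(0.181) = 0.4463
−0.273·log₂(0.273) = 0.5113
−0.438·log₂(0.438) = 0.5217
Sum ≈ 1.8261 → 1.826 bits.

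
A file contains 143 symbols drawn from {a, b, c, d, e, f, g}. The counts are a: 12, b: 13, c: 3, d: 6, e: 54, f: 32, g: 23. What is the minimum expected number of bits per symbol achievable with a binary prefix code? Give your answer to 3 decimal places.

Probabilities are the counts divided by 143.
Repeatedly combine the two least-probable nodes; the expected code length is the sum of the merged weights.
merge 3/143 + 6/143 → 9/143
merge 9/143 + 12/143 → 21/143
merge 1/11 + 21/143 → 34/143
merge 23/143 + 32/143 → 5/13
merge 34/143 + 54/143 → 8/13
merge 5/13 + 8/13 → 1
L = 9/143 + 21/143 + 34/143 + 5/13 + 8/13 + 1 = 350/143 ≈ 2.448 bits/symbol.

2.448 bits/symbol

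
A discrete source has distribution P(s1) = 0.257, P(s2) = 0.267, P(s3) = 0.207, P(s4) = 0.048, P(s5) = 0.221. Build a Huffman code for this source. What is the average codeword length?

Repeatedly combine the two least-probable nodes; the expected code length is the sum of the merged weights.
merge 6/125 + 207/1000 → 51/200
merge 221/1000 + 51/200 → 119/250
merge 257/1000 + 267/1000 → 131/250
merge 119/250 + 131/250 → 1
L = 51/200 + 119/250 + 131/250 + 1 = 451/200 = 2.255 bits/symbol.

2.255 bits/symbol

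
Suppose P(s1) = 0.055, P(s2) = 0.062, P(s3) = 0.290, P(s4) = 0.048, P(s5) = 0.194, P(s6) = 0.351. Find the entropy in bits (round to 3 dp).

2.196 bits

H = −Σ pᵢ log₂ pᵢ.
−0.055·log₂(0.055) = 0.2301
−0.062·log₂(0.062) = 0.2487
−0.290·log₂(0.290) = 0.5179
−0.048·log₂(0.048) = 0.2103
−0.194·log₂(0.194) = 0.4590
−0.351·log₂(0.351) = 0.5302
Sum ≈ 2.1962 → 2.196 bits.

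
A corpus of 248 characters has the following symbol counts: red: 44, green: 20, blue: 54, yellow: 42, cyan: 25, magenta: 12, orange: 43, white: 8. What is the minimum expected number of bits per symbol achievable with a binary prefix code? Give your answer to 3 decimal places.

Probabilities are the counts divided by 248.
Repeatedly combine the two least-probable nodes; the expected code length is the sum of the merged weights.
merge 1/31 + 3/62 → 5/62
merge 5/62 + 5/62 → 5/31
merge 25/248 + 5/31 → 65/248
merge 21/124 + 43/248 → 85/248
merge 11/62 + 27/124 → 49/124
merge 65/248 + 85/248 → 75/124
merge 49/124 + 75/124 → 1
L = 5/62 + 5/31 + 65/248 + 85/248 + 49/124 + 75/124 + 1 = 353/124 ≈ 2.847 bits/symbol.

2.847 bits/symbol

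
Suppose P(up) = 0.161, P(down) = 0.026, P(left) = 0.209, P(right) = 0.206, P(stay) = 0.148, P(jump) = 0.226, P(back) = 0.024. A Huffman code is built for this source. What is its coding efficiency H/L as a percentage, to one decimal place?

Entropy H = −Σ p log₂ p ≈ 2.5246 bits.
Huffman merges: 3/125+13/500→1/20; 1/20+37/250→99/500; 161/1000+99/500→359/1000; 103/500+209/1000→83/200; 113/500+359/1000→117/200; 83/200+117/200→1. L = 2607/1000 ≈ 2.6070.
Efficiency = H/L = 2.5246/2.6070 = 96.8%.

96.8%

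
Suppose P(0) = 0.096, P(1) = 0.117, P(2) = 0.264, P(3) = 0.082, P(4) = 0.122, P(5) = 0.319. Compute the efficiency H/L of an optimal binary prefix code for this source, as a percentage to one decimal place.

Entropy H = −Σ p log₂ p ≈ 2.3860 bits.
Huffman merges: 41/500+12/125→89/500; 117/1000+61/500→239/1000; 89/500+239/1000→417/1000; 33/125+319/1000→583/1000; 417/1000+583/1000→1. L = 2417/1000 ≈ 2.4170.
Efficiency = H/L = 2.3860/2.4170 = 98.7%.

98.7%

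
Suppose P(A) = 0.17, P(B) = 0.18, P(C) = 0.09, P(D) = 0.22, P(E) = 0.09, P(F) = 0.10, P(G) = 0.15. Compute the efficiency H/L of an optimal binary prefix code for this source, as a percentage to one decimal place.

Entropy H = −Σ p log₂ p ≈ 2.7285 bits.
Huffman merges: 9/100+9/100→9/50; 1/10+3/20→1/4; 17/100+9/50→7/20; 9/50+11/50→2/5; 1/4+7/20→3/5; 2/5+3/5→1. L = 139/50 ≈ 2.7800.
Efficiency = H/L = 2.7285/2.7800 = 98.1%.

98.1%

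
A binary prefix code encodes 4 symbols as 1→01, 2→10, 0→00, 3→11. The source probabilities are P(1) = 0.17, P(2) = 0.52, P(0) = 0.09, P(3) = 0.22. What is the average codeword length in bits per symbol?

L̄ = Σ pᵢ·ℓᵢ = 0.17·2 + 0.52·2 + 0.09·2 + 0.22·2 = 2 bits/symbol.

2 bits/symbol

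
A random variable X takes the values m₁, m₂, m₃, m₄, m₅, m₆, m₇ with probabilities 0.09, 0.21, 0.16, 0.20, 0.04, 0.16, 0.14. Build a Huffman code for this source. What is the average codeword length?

Repeatedly combine the two least-probable nodes; the expected code length is the sum of the merged weights.
merge 1/25 + 9/100 → 13/100
merge 13/100 + 7/50 → 27/100
merge 4/25 + 4/25 → 8/25
merge 1/5 + 21/100 → 41/100
merge 27/100 + 8/25 → 59/100
merge 41/100 + 59/100 → 1
L = 13/100 + 27/100 + 8/25 + 41/100 + 59/100 + 1 = 68/25 = 2.72 bits/symbol.

2.72 bits/symbol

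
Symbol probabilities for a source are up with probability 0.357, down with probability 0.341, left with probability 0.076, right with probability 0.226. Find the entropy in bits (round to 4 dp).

H = −Σ pᵢ log₂ pᵢ.
−0.357·log₂(0.357) = 0.5305
−0.341·log₂(0.341) = 0.5293
−0.076·log₂(0.076) = 0.2826
−0.226·log₂(0.226) = 0.4849
Sum ≈ 1.8273 → 1.8273 bits.

1.8273 bits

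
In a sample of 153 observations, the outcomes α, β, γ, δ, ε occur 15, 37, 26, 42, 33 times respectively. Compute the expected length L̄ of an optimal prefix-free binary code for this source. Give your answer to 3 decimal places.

Probabilities are the counts divided by 153.
Repeatedly combine the two least-probable nodes; the expected code length is the sum of the merged weights.
merge 5/51 + 26/153 → 41/153
merge 11/51 + 37/153 → 70/153
merge 41/153 + 14/51 → 83/153
merge 70/153 + 83/153 → 1
L = 41/153 + 70/153 + 83/153 + 1 = 347/153 ≈ 2.268 bits/symbol.

2.268 bits/symbol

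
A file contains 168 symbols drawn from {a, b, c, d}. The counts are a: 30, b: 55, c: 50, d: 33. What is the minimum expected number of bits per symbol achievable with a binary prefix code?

2 bits/symbol

Probabilities are the counts divided by 168.
Repeatedly combine the two least-probable nodes; the expected code length is the sum of the merged weights.
merge 5/28 + 11/56 → 3/8
merge 25/84 + 55/168 → 5/8
merge 3/8 + 5/8 → 1
L = 3/8 + 5/8 + 1 = 2 bits/symbol.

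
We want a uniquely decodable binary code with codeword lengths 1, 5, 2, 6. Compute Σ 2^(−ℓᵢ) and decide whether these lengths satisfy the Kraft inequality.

With common denominator 2^6 = 64: Σ 2^(−ℓᵢ) = 32/64 + 2/64 + 16/64 + 1/64 = 51/64 = 0.796875.
Kraft's inequality requires Σ ≤ 1; here Σ = 0.796875 ≤ 1, so such a prefix code exists.

0.796875; yes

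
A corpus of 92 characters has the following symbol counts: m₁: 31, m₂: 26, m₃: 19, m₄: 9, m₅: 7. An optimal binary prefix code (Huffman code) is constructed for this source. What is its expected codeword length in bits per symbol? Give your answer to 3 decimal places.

Probabilities are the counts divided by 92.
Repeatedly combine the two least-probable nodes; the expected code length is the sum of the merged weights.
merge 7/92 + 9/92 → 4/23
merge 4/23 + 19/92 → 35/92
merge 13/46 + 31/92 → 57/92
merge 35/92 + 57/92 → 1
L = 4/23 + 35/92 + 57/92 + 1 = 50/23 ≈ 2.174 bits/symbol.

2.174 bits/symbol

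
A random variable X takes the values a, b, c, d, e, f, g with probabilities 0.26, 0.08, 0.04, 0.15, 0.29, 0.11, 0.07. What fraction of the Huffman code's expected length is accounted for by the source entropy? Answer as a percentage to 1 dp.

98.8%

Entropy H = −Σ p log₂ p ≈ 2.5298 bits.
Huffman merges: 1/25+7/100→11/100; 2/25+11/100→19/100; 11/100+3/20→13/50; 19/100+13/50→9/20; 13/50+29/100→11/20; 9/20+11/20→1. L = 64/25 ≈ 2.5600.
Efficiency = H/L = 2.5298/2.5600 = 98.8%.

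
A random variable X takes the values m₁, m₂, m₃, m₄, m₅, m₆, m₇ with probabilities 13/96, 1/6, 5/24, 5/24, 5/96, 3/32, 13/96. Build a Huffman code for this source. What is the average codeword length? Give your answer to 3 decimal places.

Repeatedly combine the two least-probable nodes; the expected code length is the sum of the merged weights.
merge 5/96 + 3/32 → 7/48
merge 13/96 + 13/96 → 13/48
merge 7/48 + 1/6 → 5/16
merge 5/24 + 5/24 → 5/12
merge 13/48 + 5/16 → 7/12
merge 5/12 + 7/12 → 1
L = 7/48 + 13/48 + 5/16 + 5/12 + 7/12 + 1 = 131/48 ≈ 2.729 bits/symbol.

2.729 bits/symbol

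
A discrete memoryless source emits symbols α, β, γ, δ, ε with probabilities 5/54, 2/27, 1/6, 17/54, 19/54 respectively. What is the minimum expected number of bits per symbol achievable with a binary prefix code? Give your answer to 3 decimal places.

Repeatedly combine the two least-probable nodes; the expected code length is the sum of the merged weights.
merge 2/27 + 5/54 → 1/6
merge 1/6 + 1/6 → 1/3
merge 17/54 + 1/3 → 35/54
merge 19/54 + 35/54 → 1
L = 1/6 + 1/3 + 35/54 + 1 = 58/27 ≈ 2.148 bits/symbol.

2.148 bits/symbol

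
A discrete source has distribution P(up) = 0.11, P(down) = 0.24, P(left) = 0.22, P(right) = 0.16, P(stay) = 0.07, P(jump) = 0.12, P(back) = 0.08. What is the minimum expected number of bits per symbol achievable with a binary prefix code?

Repeatedly combine the two least-probable nodes; the expected code length is the sum of the merged weights.
merge 7/100 + 2/25 → 3/20
merge 11/100 + 3/25 → 23/100
merge 3/20 + 4/25 → 31/100
merge 11/50 + 23/100 → 9/20
merge 6/25 + 31/100 → 11/20
merge 9/20 + 11/20 → 1
L = 3/20 + 23/100 + 31/100 + 9/20 + 11/20 + 1 = 269/100 = 2.69 bits/symbol.

2.69 bits/symbol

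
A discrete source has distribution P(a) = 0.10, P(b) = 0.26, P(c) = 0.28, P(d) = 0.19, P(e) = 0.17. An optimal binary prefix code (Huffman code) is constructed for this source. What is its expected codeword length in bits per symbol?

Repeatedly combine the two least-probable nodes; the expected code length is the sum of the merged weights.
merge 1/10 + 17/100 → 27/100
merge 19/100 + 13/50 → 9/20
merge 27/100 + 7/25 → 11/20
merge 9/20 + 11/20 → 1
L = 27/100 + 9/20 + 11/20 + 1 = 227/100 = 2.27 bits/symbol.

2.27 bits/symbol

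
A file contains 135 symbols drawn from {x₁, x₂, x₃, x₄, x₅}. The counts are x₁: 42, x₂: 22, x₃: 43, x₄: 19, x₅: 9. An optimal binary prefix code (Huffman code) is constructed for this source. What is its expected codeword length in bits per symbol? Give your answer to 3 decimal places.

2.207 bits/symbol

Probabilities are the counts divided by 135.
Repeatedly combine the two least-probable nodes; the expected code length is the sum of the merged weights.
merge 1/15 + 19/135 → 28/135
merge 22/135 + 28/135 → 10/27
merge 14/45 + 43/135 → 17/27
merge 10/27 + 17/27 → 1
L = 28/135 + 10/27 + 17/27 + 1 = 298/135 ≈ 2.207 bits/symbol.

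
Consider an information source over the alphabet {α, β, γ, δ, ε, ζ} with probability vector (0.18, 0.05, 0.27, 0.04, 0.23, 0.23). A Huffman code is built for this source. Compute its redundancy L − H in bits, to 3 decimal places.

Entropy H = −Σ p log₂ p ≈ 2.3325 bits.
Huffman merges: 1/25+1/20→9/100; 9/100+9/50→27/100; 23/100+23/100→23/50; 27/100+27/100→27/50; 23/50+27/50→1. L = 59/25 ≈ 2.3600.
L − H = 2.3600 − 2.3325 = 0.027 bits.

0.027 bits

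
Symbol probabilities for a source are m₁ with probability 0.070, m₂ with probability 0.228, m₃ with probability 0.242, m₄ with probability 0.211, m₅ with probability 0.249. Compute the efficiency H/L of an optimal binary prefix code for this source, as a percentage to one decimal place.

Entropy H = −Σ p log₂ p ≈ 2.2233 bits.
Huffman merges: 7/100+211/1000→281/1000; 57/250+121/500→47/100; 249/1000+281/1000→53/100; 47/100+53/100→1. L = 2281/1000 ≈ 2.2810.
Efficiency = H/L = 2.2233/2.2810 = 97.5%.

97.5%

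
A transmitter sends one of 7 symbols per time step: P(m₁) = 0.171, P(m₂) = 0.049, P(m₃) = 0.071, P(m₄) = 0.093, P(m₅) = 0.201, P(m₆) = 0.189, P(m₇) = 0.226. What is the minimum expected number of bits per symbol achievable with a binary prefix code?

2.693 bits/symbol

Repeatedly combine the two least-probable nodes; the expected code length is the sum of the merged weights.
merge 49/1000 + 71/1000 → 3/25
merge 93/1000 + 3/25 → 213/1000
merge 171/1000 + 189/1000 → 9/25
merge 201/1000 + 213/1000 → 207/500
merge 113/500 + 9/25 → 293/500
merge 207/500 + 293/500 → 1
L = 3/25 + 213/1000 + 9/25 + 207/500 + 293/500 + 1 = 2693/1000 = 2.693 bits/symbol.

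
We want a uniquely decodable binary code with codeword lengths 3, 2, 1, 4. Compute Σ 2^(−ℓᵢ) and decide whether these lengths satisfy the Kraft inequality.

0.9375; yes

With common denominator 2^4 = 16: Σ 2^(−ℓᵢ) = 2/16 + 4/16 + 8/16 + 1/16 = 15/16 = 0.9375.
Kraft's inequality requires Σ ≤ 1; here Σ = 0.9375 ≤ 1, so such a prefix code exists.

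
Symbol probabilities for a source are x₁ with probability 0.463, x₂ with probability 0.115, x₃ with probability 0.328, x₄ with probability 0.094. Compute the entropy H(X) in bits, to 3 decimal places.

1.721 bits

H = −Σ pᵢ log₂ pᵢ.
−0.463·log₂(0.463) = 0.5144
−0.115·log₂(0.115) = 0.3588
−0.328·log₂(0.328) = 0.5275
−0.094·log₂(0.094) = 0.3207
Sum ≈ 1.7213 → 1.721 bits.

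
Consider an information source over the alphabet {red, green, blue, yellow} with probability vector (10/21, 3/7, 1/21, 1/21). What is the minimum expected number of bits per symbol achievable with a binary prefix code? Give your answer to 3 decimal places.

Repeatedly combine the two least-probable nodes; the expected code length is the sum of the merged weights.
merge 1/21 + 1/21 → 2/21
merge 2/21 + 3/7 → 11/21
merge 10/21 + 11/21 → 1
L = 2/21 + 11/21 + 1 = 34/21 ≈ 1.619 bits/symbol.

1.619 bits/symbol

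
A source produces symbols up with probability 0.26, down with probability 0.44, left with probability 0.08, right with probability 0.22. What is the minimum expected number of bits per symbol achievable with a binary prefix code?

1.86 bits/symbol

Repeatedly combine the two least-probable nodes; the expected code length is the sum of the merged weights.
merge 2/25 + 11/50 → 3/10
merge 13/50 + 3/10 → 14/25
merge 11/25 + 14/25 → 1
L = 3/10 + 14/25 + 1 = 93/50 = 1.86 bits/symbol.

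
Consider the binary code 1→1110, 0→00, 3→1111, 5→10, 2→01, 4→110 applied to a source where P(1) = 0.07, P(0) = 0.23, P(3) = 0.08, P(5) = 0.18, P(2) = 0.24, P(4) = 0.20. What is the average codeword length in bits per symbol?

L̄ = Σ pᵢ·ℓᵢ = 0.07·4 + 0.23·2 + 0.08·4 + 0.18·2 + 0.24·2 + 0.20·3 = 2.5 bits/symbol.

2.5 bits/symbol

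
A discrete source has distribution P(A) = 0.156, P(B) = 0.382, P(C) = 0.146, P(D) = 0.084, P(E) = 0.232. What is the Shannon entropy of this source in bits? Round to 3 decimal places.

2.143 bits

H = −Σ pᵢ log₂ pᵢ.
−0.156·log₂(0.156) = 0.4181
−0.382·log₂(0.382) = 0.5304
−0.146·log₂(0.146) = 0.4053
−0.084·log₂(0.084) = 0.3002
−0.232·log₂(0.232) = 0.4890
Sum ≈ 2.1430 → 2.143 bits.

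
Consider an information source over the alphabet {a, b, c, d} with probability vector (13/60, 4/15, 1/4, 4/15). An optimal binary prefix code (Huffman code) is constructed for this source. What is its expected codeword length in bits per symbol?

2 bits/symbol

Repeatedly combine the two least-probable nodes; the expected code length is the sum of the merged weights.
merge 13/60 + 1/4 → 7/15
merge 4/15 + 4/15 → 8/15
merge 7/15 + 8/15 → 1
L = 7/15 + 8/15 + 1 = 2 bits/symbol.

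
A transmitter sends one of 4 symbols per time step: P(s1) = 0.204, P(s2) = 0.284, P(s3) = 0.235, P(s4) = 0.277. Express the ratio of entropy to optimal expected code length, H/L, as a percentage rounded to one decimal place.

Entropy H = −Σ p log₂ p ≈ 1.9876 bits.
Huffman merges: 51/250+47/200→439/1000; 277/1000+71/250→561/1000; 439/1000+561/1000→1. L = 2 ≈ 2.0000.
Efficiency = H/L = 1.9876/2.0000 = 99.4%.

99.4%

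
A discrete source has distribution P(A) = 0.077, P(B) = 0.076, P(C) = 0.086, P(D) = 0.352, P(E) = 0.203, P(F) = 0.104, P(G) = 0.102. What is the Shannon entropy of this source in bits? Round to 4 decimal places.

H = −Σ pᵢ log₂ pᵢ.
−0.077·log₂(0.077) = 0.2848
−0.076·log₂(0.076) = 0.2826
−0.086·log₂(0.086) = 0.3044
−0.352·log₂(0.352) = 0.5302
−0.203·log₂(0.203) = 0.4670
−0.104·log₂(0.104) = 0.3396
−0.102·log₂(0.102) = 0.3359
Sum ≈ 2.5445 → 2.5445 bits.

2.5445 bits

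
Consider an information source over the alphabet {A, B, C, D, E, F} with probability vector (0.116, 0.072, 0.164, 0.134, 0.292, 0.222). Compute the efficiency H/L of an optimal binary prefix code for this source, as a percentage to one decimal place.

98.6%

Entropy H = −Σ p log₂ p ≈ 2.4507 bits.
Huffman merges: 9/125+29/250→47/250; 67/500+41/250→149/500; 47/250+111/500→41/100; 73/250+149/500→59/100; 41/100+59/100→1. L = 1243/500 ≈ 2.4860.
Efficiency = H/L = 2.4507/2.4860 = 98.6%.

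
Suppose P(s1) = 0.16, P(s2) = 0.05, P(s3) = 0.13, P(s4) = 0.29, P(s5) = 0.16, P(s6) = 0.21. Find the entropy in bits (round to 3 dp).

2.436 bits

H = −Σ pᵢ log₂ pᵢ.
−0.16·log₂(0.16) = 0.4230
−0.05·log₂(0.05) = 0.2161
−0.13·log₂(0.13) = 0.3826
−0.29·log₂(0.29) = 0.5179
−0.16·log₂(0.16) = 0.4230
−0.21·log₂(0.21) = 0.4728
Sum ≈ 2.4355 → 2.436 bits.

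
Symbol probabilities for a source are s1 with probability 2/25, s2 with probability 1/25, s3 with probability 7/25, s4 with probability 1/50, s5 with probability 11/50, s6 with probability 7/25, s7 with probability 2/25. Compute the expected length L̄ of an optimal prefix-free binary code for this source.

2.42 bits/symbol

Repeatedly combine the two least-probable nodes; the expected code length is the sum of the merged weights.
merge 1/50 + 1/25 → 3/50
merge 3/50 + 2/25 → 7/50
merge 2/25 + 7/50 → 11/50
merge 11/50 + 11/50 → 11/25
merge 7/25 + 7/25 → 14/25
merge 11/25 + 14/25 → 1
L = 3/50 + 7/50 + 11/50 + 11/25 + 14/25 + 1 = 121/50 = 2.42 bits/symbol.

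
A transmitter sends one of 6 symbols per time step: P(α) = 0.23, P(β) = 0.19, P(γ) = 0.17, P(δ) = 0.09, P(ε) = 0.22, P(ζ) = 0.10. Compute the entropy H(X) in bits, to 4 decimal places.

H = −Σ pᵢ log₂ pᵢ.
−0.23·log₂(0.23) = 0.4877
−0.19·log₂(0.19) = 0.4552
−0.17·log₂(0.17) = 0.4346
−0.09·log₂(0.09) = 0.3127
−0.22·log₂(0.22) = 0.4806
−0.10·log₂(0.10) = 0.3322
Sum ≈ 2.5029 → 2.5029 bits.

2.5029 bits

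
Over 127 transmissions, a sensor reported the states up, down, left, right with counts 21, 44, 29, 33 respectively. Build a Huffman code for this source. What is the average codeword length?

Probabilities are the counts divided by 127.
Repeatedly combine the two least-probable nodes; the expected code length is the sum of the merged weights.
merge 21/127 + 29/127 → 50/127
merge 33/127 + 44/127 → 77/127
merge 50/127 + 77/127 → 1
L = 50/127 + 77/127 + 1 = 2 bits/symbol.

2 bits/symbol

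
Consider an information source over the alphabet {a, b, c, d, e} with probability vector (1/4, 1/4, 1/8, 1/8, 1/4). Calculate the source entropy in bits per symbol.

Each probability is a power of 1/2, so log₂(1/p) is an integer.
H = Σ p·log₂(1/p) = 1/4·2 + 1/4·2 + 1/8·3 + 1/8·3 + 1/4·2 = 2.25 bits.

2.25 bits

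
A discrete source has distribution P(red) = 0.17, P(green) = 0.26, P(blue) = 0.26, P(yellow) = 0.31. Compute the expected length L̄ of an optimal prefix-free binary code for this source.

Repeatedly combine the two least-probable nodes; the expected code length is the sum of the merged weights.
merge 17/100 + 13/50 → 43/100
merge 13/50 + 31/100 → 57/100
merge 43/100 + 57/100 → 1
L = 43/100 + 57/100 + 1 = 2 bits/symbol.

2 bits/symbol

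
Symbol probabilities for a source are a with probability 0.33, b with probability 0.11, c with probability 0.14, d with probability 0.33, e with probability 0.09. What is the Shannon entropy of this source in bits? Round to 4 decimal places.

2.1157 bits

H = −Σ pᵢ log₂ pᵢ.
−0.33·log₂(0.33) = 0.5278
−0.11·log₂(0.11) = 0.3503
−0.14·log₂(0.14) = 0.3971
−0.33·log₂(0.33) = 0.5278
−0.09·log₂(0.09) = 0.3127
Sum ≈ 2.1157 → 2.1157 bits.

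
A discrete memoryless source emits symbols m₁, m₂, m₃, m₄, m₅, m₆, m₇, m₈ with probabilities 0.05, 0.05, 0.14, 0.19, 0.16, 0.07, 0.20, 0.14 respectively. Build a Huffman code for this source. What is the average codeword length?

2.88 bits/symbol

Repeatedly combine the two least-probable nodes; the expected code length is the sum of the merged weights.
merge 1/20 + 1/20 → 1/10
merge 7/100 + 1/10 → 17/100
merge 7/50 + 7/50 → 7/25
merge 4/25 + 17/100 → 33/100
merge 19/100 + 1/5 → 39/100
merge 7/25 + 33/100 → 61/100
merge 39/100 + 61/100 → 1
L = 1/10 + 17/100 + 7/25 + 33/100 + 39/100 + 61/100 + 1 = 72/25 = 2.88 bits/symbol.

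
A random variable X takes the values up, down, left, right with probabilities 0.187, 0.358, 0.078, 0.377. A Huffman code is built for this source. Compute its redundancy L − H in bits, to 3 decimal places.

0.087 bits

Entropy H = −Σ p log₂ p ≈ 1.8005 bits.
Huffman merges: 39/500+187/1000→53/200; 53/200+179/500→623/1000; 377/1000+623/1000→1. L = 236/125 ≈ 1.8880.
L − H = 1.8880 − 1.8005 = 0.087 bits.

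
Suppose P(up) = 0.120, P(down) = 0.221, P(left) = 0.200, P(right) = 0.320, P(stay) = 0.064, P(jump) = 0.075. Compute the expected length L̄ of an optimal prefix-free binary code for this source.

2.398 bits/symbol

Repeatedly combine the two least-probable nodes; the expected code length is the sum of the merged weights.
merge 8/125 + 3/40 → 139/1000
merge 3/25 + 139/1000 → 259/1000
merge 1/5 + 221/1000 → 421/1000
merge 259/1000 + 8/25 → 579/1000
merge 421/1000 + 579/1000 → 1
L = 139/1000 + 259/1000 + 421/1000 + 579/1000 + 1 = 1199/500 = 2.398 bits/symbol.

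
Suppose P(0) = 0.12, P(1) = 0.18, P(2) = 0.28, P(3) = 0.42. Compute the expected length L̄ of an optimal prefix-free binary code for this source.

1.88 bits/symbol

Repeatedly combine the two least-probable nodes; the expected code length is the sum of the merged weights.
merge 3/25 + 9/50 → 3/10
merge 7/25 + 3/10 → 29/50
merge 21/50 + 29/50 → 1
L = 3/10 + 29/50 + 1 = 47/25 = 1.88 bits/symbol.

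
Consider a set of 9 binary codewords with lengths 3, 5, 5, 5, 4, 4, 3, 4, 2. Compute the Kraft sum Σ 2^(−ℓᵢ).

0.78125

With common denominator 2^5 = 32: Σ 2^(−ℓᵢ) = 4/32 + 1/32 + 1/32 + 1/32 + 2/32 + 2/32 + 4/32 + 2/32 + 8/32 = 25/32 = 0.78125.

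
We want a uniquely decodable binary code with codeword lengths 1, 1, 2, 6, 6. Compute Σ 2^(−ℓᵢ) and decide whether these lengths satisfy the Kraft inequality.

1.28125; no

With common denominator 2^6 = 64: Σ 2^(−ℓᵢ) = 32/64 + 32/64 + 16/64 + 1/64 + 1/64 = 82/64 = 1.28125.
Kraft's inequality requires Σ ≤ 1; here Σ = 1.28125 > 1, so no such prefix code exists.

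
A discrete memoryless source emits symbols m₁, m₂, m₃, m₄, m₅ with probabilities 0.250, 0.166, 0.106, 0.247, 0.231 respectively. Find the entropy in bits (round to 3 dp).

2.260 bits

H = −Σ pᵢ log₂ pᵢ.
−0.250·log₂(0.250) = 0.5000
−0.166·log₂(0.166) = 0.4301
−0.106·log₂(0.106) = 0.3432
−0.247·log₂(0.247) = 0.4983
−0.231·log₂(0.231) = 0.4883
Sum ≈ 2.2599 → 2.260 bits.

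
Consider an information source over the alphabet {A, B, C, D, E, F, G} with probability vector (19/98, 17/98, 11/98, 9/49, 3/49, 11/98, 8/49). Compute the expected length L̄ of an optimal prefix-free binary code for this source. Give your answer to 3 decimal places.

2.796 bits/symbol

Repeatedly combine the two least-probable nodes; the expected code length is the sum of the merged weights.
merge 3/49 + 11/98 → 17/98
merge 11/98 + 8/49 → 27/98
merge 17/98 + 17/98 → 17/49
merge 9/49 + 19/98 → 37/98
merge 27/98 + 17/49 → 61/98
merge 37/98 + 61/98 → 1
L = 17/98 + 27/98 + 17/49 + 37/98 + 61/98 + 1 = 137/49 ≈ 2.796 bits/symbol.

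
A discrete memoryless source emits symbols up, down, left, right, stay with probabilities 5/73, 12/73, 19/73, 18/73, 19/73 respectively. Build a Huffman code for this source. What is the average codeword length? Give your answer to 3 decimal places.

2.233 bits/symbol

Repeatedly combine the two least-probable nodes; the expected code length is the sum of the merged weights.
merge 5/73 + 12/73 → 17/73
merge 17/73 + 18/73 → 35/73
merge 19/73 + 19/73 → 38/73
merge 35/73 + 38/73 → 1
L = 17/73 + 35/73 + 38/73 + 1 = 163/73 ≈ 2.233 bits/symbol.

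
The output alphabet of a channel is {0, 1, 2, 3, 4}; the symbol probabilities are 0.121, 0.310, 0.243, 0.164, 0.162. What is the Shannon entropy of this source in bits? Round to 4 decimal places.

2.2416 bits

H = −Σ pᵢ log₂ pᵢ.
−0.121·log₂(0.121) = 0.3687
−0.310·log₂(0.310) = 0.5238
−0.243·log₂(0.243) = 0.4960
−0.164·log₂(0.164) = 0.4278
−0.162·log₂(0.162) = 0.4254
Sum ≈ 2.2416 → 2.2416 bits.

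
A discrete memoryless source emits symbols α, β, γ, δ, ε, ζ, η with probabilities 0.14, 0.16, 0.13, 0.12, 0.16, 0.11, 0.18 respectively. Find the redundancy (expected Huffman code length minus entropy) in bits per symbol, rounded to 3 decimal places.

0.032 bits

Entropy H = −Σ p log₂ p ≈ 2.7884 bits.
Huffman merges: 11/100+3/25→23/100; 13/100+7/50→27/100; 4/25+4/25→8/25; 9/50+23/100→41/100; 27/100+8/25→59/100; 41/100+59/100→1. L = 141/50 ≈ 2.8200.
L − H = 2.8200 − 2.7884 = 0.032 bits.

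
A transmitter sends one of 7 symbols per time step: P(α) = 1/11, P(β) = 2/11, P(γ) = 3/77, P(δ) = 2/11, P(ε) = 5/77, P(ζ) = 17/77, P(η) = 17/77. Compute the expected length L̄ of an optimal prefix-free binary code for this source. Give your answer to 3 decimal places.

Repeatedly combine the two least-probable nodes; the expected code length is the sum of the merged weights.
merge 3/77 + 5/77 → 8/77
merge 1/11 + 8/77 → 15/77
merge 2/11 + 2/11 → 4/11
merge 15/77 + 17/77 → 32/77
merge 17/77 + 4/11 → 45/77
merge 32/77 + 45/77 → 1
L = 8/77 + 15/77 + 4/11 + 32/77 + 45/77 + 1 = 205/77 ≈ 2.662 bits/symbol.

2.662 bits/symbol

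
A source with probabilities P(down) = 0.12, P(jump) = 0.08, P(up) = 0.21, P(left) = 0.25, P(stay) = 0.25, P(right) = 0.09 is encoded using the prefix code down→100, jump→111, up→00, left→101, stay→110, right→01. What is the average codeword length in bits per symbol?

L̄ = Σ pᵢ·ℓᵢ = 0.12·3 + 0.08·3 + 0.21·2 + 0.25·3 + 0.25·3 + 0.09·2 = 2.7 bits/symbol.

2.7 bits/symbol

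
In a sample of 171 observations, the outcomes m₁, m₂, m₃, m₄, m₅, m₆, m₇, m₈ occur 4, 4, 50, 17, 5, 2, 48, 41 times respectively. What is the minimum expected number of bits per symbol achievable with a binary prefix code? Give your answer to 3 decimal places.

Probabilities are the counts divided by 171.
Repeatedly combine the two least-probable nodes; the expected code length is the sum of the merged weights.
merge 2/171 + 4/171 → 2/57
merge 4/171 + 5/171 → 1/19
merge 2/57 + 1/19 → 5/57
merge 5/57 + 17/171 → 32/171
merge 32/171 + 41/171 → 73/171
merge 16/57 + 50/171 → 98/171
merge 73/171 + 98/171 → 1
L = 2/57 + 1/19 + 5/57 + 32/171 + 73/171 + 98/171 + 1 = 404/171 ≈ 2.363 bits/symbol.

2.363 bits/symbol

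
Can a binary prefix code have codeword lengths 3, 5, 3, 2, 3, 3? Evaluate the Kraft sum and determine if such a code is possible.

With common denominator 2^5 = 32: Σ 2^(−ℓᵢ) = 4/32 + 1/32 + 4/32 + 8/32 + 4/32 + 4/32 = 25/32 = 0.78125.
Kraft's inequality requires Σ ≤ 1; here Σ = 0.78125 ≤ 1, so such a prefix code exists.

0.78125; yes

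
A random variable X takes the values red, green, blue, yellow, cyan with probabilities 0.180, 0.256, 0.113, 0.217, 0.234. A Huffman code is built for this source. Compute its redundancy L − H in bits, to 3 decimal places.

Entropy H = −Σ p log₂ p ≈ 2.2726 bits.
Huffman merges: 113/1000+9/50→293/1000; 217/1000+117/500→451/1000; 32/125+293/1000→549/1000; 451/1000+549/1000→1. L = 2293/1000 ≈ 2.2930.
L − H = 2.2930 − 2.2726 = 0.020 bits.

0.020 bits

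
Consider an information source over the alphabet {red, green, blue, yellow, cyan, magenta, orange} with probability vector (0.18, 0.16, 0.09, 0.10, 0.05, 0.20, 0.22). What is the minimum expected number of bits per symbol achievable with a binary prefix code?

Repeatedly combine the two least-probable nodes; the expected code length is the sum of the merged weights.
merge 1/20 + 9/100 → 7/50
merge 1/10 + 7/50 → 6/25
merge 4/25 + 9/50 → 17/50
merge 1/5 + 11/50 → 21/50
merge 6/25 + 17/50 → 29/50
merge 21/50 + 29/50 → 1
L = 7/50 + 6/25 + 17/50 + 21/50 + 29/50 + 1 = 68/25 = 2.72 bits/symbol.

2.72 bits/symbol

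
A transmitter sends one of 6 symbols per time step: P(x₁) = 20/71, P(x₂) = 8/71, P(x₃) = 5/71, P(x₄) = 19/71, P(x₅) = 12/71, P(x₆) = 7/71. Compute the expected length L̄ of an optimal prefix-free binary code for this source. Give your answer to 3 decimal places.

Repeatedly combine the two least-probable nodes; the expected code length is the sum of the merged weights.
merge 5/71 + 7/71 → 12/71
merge 8/71 + 12/71 → 20/71
merge 12/71 + 19/71 → 31/71
merge 20/71 + 20/71 → 40/71
merge 31/71 + 40/71 → 1
L = 12/71 + 20/71 + 31/71 + 40/71 + 1 = 174/71 ≈ 2.451 bits/symbol.

2.451 bits/symbol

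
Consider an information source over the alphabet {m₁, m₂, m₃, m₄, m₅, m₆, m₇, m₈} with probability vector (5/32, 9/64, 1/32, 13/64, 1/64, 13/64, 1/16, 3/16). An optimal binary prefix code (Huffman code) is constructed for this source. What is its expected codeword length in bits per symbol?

Repeatedly combine the two least-probable nodes; the expected code length is the sum of the merged weights.
merge 1/64 + 1/32 → 3/64
merge 3/64 + 1/16 → 7/64
merge 7/64 + 9/64 → 1/4
merge 5/32 + 3/16 → 11/32
merge 13/64 + 13/64 → 13/32
merge 1/4 + 11/32 → 19/32
merge 13/32 + 19/32 → 1
L = 3/64 + 7/64 + 1/4 + 11/32 + 13/32 + 19/32 + 1 = 11/4 = 2.75 bits/symbol.

2.75 bits/symbol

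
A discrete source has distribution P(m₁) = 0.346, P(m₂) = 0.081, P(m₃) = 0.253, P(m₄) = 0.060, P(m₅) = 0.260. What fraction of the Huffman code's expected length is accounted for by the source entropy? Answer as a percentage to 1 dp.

Entropy H = −Σ p log₂ p ≈ 2.0739 bits.
Huffman merges: 3/50+81/1000→141/1000; 141/1000+253/1000→197/500; 13/50+173/500→303/500; 197/500+303/500→1. L = 2141/1000 ≈ 2.1410.
Efficiency = H/L = 2.0739/2.1410 = 96.9%.

96.9%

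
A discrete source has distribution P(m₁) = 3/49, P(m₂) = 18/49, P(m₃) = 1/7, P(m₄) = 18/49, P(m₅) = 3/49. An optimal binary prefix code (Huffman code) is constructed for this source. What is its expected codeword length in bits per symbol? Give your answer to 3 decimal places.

Repeatedly combine the two least-probable nodes; the expected code length is the sum of the merged weights.
merge 3/49 + 3/49 → 6/49
merge 6/49 + 1/7 → 13/49
merge 13/49 + 18/49 → 31/49
merge 18/49 + 31/49 → 1
L = 6/49 + 13/49 + 31/49 + 1 = 99/49 ≈ 2.020 bits/symbol.

2.020 bits/symbol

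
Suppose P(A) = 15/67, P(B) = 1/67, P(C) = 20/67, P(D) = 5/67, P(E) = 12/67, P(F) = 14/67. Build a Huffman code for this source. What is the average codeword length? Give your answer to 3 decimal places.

Repeatedly combine the two least-probable nodes; the expected code length is the sum of the merged weights.
merge 1/67 + 5/67 → 6/67
merge 6/67 + 12/67 → 18/67
merge 14/67 + 15/67 → 29/67
merge 18/67 + 20/67 → 38/67
merge 29/67 + 38/67 → 1
L = 6/67 + 18/67 + 29/67 + 38/67 + 1 = 158/67 ≈ 2.358 bits/symbol.

2.358 bits/symbol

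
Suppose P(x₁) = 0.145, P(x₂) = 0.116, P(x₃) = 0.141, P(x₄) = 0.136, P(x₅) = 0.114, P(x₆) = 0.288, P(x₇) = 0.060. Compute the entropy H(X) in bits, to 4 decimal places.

H = −Σ pᵢ log₂ pᵢ.
−0.145·log₂(0.145) = 0.4040
−0.116·log₂(0.116) = 0.3605
−0.141·log₂(0.141) = 0.3985
−0.136·log₂(0.136) = 0.3915
−0.114·log₂(0.114) = 0.3571
−0.288·log₂(0.288) = 0.5172
−0.060·log₂(0.060) = 0.2435
Sum ≈ 2.6723 → 2.6723 bits.

2.6723 bits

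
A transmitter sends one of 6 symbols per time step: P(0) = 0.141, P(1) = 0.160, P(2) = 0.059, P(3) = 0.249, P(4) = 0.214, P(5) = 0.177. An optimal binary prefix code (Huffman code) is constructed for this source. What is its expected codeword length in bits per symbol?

Repeatedly combine the two least-probable nodes; the expected code length is the sum of the merged weights.
merge 59/1000 + 141/1000 → 1/5
merge 4/25 + 177/1000 → 337/1000
merge 1/5 + 107/500 → 207/500
merge 249/1000 + 337/1000 → 293/500
merge 207/500 + 293/500 → 1
L = 1/5 + 337/1000 + 207/500 + 293/500 + 1 = 2537/1000 = 2.537 bits/symbol.

2.537 bits/symbol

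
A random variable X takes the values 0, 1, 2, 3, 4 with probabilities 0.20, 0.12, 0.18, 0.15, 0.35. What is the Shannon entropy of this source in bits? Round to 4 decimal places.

H = −Σ pᵢ log₂ pᵢ.
−0.20·log₂(0.20) = 0.4644
−0.12·log₂(0.12) = 0.3671
−0.18·log₂(0.18) = 0.4453
−0.15·log₂(0.15) = 0.4105
−0.35·log₂(0.35) = 0.5301
Sum ≈ 2.2174 → 2.2174 bits.

2.2174 bits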